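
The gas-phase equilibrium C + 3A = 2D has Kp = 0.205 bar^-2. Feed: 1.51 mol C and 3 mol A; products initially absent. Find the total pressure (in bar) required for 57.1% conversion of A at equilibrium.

Basis: 3 mol A initially; let X = conversion of A. Extent ξ = X.
Species balance: n_C = 1.51 − X; n_A = 3 − 3X; n_D = 2X.
Summing: n_T = 4.51 − 2X.
Kp = p_D^2 / (p_C p_A^3) with p_i = (n_i/n_T)·P.
At X = 0.571: the mole-fraction product g(X) = Π y_i^ν_i = 7.391. Since Kp = g(X)·P^{-2}, P = (g/Kp)^(1/2) = (7.391/0.205)^(1/2) = 6 bar.

P = 6 bar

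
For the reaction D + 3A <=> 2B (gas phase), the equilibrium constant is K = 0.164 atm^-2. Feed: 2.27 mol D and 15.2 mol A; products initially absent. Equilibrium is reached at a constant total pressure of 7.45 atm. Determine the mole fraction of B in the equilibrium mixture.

y_B = 0.281

Take 2.27 mol D as basis and let X be its fractional conversion, so ξ = 2.27X.
Moles: n_D = 2.27 − 2.27X; n_A = 15.2 − 6.81X; n_B = 4.54X.
Summing: n_T = 17.5 − 4.54X.
y_i = n_i/n_T, p_i = y_i·P. K = p_B^2 / (p_D p_A^3).
Equating to 0.164 atm^-2 and solving on 0 < X < 1: X = 0.844.
Then n_B = 3.83, n_T = 13.6, so y_B = 0.281.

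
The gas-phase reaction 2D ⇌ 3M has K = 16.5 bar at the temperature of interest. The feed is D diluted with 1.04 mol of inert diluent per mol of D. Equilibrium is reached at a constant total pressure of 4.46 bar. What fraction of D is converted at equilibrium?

X = 0.664

Basis: 1 mol D initially; let X = conversion of D. Extent ξ = 0.5X.
At extent ξ: n_D = 1 − X; n_M = 1.5X; n_I = 1.04 (inert).
Summing: n_T = 2.04 + 0.5X.
With p_i = (n_i/n_T)P, K = p_M^3 / (p_D^2).
Setting this equal to 16.5 bar and taking the physical root (0 < X < 1) gives X = 0.664.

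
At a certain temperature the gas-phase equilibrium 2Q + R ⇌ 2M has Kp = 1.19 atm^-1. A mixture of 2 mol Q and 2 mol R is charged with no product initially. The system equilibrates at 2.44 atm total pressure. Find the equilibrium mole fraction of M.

y_M = 0.303

Basis: 2 mol Q initially; let X = conversion of Q. Extent ξ = X.
Species balance: n_Q = 2 − 2X; n_R = 2 − X; n_M = 2X.
n_T = Σnᵢ = 4 − X.
Mole fractions y_i = n_i/n_T; Kp = p_M^2 / (p_Q^2 p_R) with p_i = y_i·P.
Equating to 1.19 atm^-1 and solving on 0 < X < 1: X = 0.526.
Then n_M = 1.05, n_T = 3.47, so y_M = 0.303.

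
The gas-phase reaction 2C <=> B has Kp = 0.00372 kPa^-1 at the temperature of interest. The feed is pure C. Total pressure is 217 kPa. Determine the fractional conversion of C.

Take 1 mol C as basis and let X be its fractional conversion, so ξ = 0.5X.
Mole table: n_C = 1 − X; n_B = 0.5X.
Summing: n_T = 1 − 0.5X.
Mole fractions y_i = n_i/n_T; Kp = p_B / (p_C^2) with p_i = y_i·P.
Substituting and setting equal to 0.00372 kPa^-1 gives a polynomial in X; the root in (0,1) is X = 0.514.

X = 0.514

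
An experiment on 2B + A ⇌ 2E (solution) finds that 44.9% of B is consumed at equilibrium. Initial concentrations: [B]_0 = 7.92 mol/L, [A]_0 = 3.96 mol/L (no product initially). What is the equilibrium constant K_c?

K_c = 0.304 L/mol

Let X = conversion of B.
Concentrations: [B] = 7.92 − 7.92X; [A] = 3.96 − 3.96X; [E] = 7.92X.
At X = 0.449: [B] = 4.36, [A] = 2.18, [E] = 3.56.
K_c = [E]^2 / ([B]^2 [A]) = 0.304 L/mol.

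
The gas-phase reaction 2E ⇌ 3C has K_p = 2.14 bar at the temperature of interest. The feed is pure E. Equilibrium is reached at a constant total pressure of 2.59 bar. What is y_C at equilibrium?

y_C = 0.551

Basis: 1 mol E initially; let X = conversion of E. Extent ξ = 0.5X.
Moles: n_E = 1 − X; n_C = 1.5X.
Total moles n_T = 1 + 0.5X.
With p_i = (n_i/n_T)P, K_p = p_C^3 / (p_E^2).
This yields a degree-3 equation in X; solving on (0,1), X = 0.450.
Then n_C = 0.674, n_T = 1.22, so y_C = 0.551.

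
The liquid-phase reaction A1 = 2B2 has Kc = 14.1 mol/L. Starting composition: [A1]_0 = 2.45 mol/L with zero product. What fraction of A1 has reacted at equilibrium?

X = 0.679

Let X = conversion of A1; extent ξ = 2.45·X mol/L.
Concentrations: [A1] = 2.45 − 2.45X; [B2] = 4.9X.
Kc = [B2]^2 / ([A1]).
Equating to 14.1 mol/L: the physical root is X = 0.679.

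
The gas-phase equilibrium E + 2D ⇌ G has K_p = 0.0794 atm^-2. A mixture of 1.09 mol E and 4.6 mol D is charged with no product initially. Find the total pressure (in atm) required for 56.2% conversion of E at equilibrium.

Let X = conversion of E (basis 1.09 mol E); extent of reaction ξ = 1.09X.
At extent ξ: n_E = 1.09 − 1.09X; n_D = 4.6 − 2.18X; n_G = 1.09X.
Total moles n_T = 5.69 − 2.18X.
K_p = p_G / (p_E p_D^2) with p_i = (n_i/n_T)·P.
At X = 0.562: the mole-fraction product g(X) = Π y_i^ν_i = 2.246. Since K_p = g(X)·P^{-2}, P = (g/K_p)^(1/2) = (2.246/0.0794)^(1/2) = 5.32 atm.

P = 5.32 atm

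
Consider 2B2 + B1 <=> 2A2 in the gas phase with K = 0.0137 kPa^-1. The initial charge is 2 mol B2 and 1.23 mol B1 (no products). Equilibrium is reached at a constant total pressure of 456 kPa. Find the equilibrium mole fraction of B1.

y_B1 = 0.252

Let X = conversion of B2 (basis 2 mol B2); extent of reaction ξ = X.
Mole table: n_B2 = 2 − 2X; n_B1 = 1.23 − X; n_A2 = 2X.
Total moles n_T = 3.23 − X.
y_i = n_i/n_T, p_i = y_i·P. K = p_A2^2 / (p_B2^2 p_B1).
Equating to 0.0137 kPa^-1 and solving on 0 < X < 1: X = 0.556.
Then n_B1 = 0.674, n_T = 2.67, so y_B1 = 0.252.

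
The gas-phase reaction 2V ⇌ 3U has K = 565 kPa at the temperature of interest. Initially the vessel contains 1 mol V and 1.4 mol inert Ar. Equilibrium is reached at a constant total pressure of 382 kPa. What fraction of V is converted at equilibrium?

Let X = conversion of V (basis 1 mol V); extent of reaction ξ = 0.5X.
Moles: n_V = 1 − X; n_U = 1.5X; n_I = 1.4 (inert).
Total moles n_T = 2.4 + 0.5X.
With p_i = (n_i/n_T)P, K = p_U^3 / (p_V^2).
Substituting and setting equal to 565 kPa gives a polynomial in X; the root in (0,1) is X = 0.587.

X = 0.587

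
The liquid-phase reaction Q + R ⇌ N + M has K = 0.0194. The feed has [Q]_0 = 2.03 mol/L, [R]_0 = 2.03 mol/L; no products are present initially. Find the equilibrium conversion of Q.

X = 0.122

Let X = conversion of Q; extent ξ = 2.03·X mol/L.
Concentrations: [Q] = 2.03 − 2.03X; [R] = 2.03 − 2.03X; [N] = 2.03X; [M] = 2.03X.
K = [N] [M] / ([Q] [R]).
Solving K = 0.0194 for X ∈ (0,1): X = 0.122.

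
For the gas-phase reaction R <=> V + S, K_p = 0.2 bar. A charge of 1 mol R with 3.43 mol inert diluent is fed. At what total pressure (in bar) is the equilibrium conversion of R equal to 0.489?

Basis: 1 mol R initially; let X = conversion of R. Extent ξ = X.
Moles: n_R = 1 − X; n_V = X; n_S = X; n_I = 3.43 (inert).
Summing: n_T = 4.43 + X.
K_p = p_V p_S / (p_R) with p_i = (n_i/n_T)·P.
At X = 0.489: the mole-fraction product g(X) = Π y_i^ν_i = 0.09513. Since K_p = g(X)·P^{1}, P = (K_p/g)^(1/1) = (0.2/0.09513)^(1/1) = 2.1 bar.

P = 2.1 bar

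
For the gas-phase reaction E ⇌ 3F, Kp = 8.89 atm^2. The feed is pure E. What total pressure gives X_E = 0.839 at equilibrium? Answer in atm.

Let X = conversion of E (basis 1 mol E); extent of reaction ξ = X.
Moles: n_E = 1 − X; n_F = 3X.
Summing: n_T = 1 + 2X.
Kp = p_F^3 / (p_E) with p_i = (n_i/n_T)·P.
At X = 0.839: the mole-fraction product g(X) = Π y_i^ν_i = 13.81. Since Kp = g(X)·P^{2}, P = (Kp/g)^(1/2) = (8.89/13.81)^(1/2) = 0.802 atm.

P = 0.802 atm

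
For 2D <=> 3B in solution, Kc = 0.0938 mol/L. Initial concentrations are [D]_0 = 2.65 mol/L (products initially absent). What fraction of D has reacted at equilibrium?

X = 0.190

Let X = conversion of D; extent ξ = 2.65X/2 mol/L.
Concentrations: [D] = 2.65 − 2.65X; [B] = 3.97X.
Kc = [B]^3 / ([D]^2).
Equating to 0.0938 mol/L: the physical root is X = 0.190.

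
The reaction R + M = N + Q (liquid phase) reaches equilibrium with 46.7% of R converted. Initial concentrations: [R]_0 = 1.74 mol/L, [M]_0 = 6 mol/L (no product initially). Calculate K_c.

Let X = conversion of R.
Concentrations: [R] = 1.74 − 1.74X; [M] = 6 − 1.74X; [N] = 1.74X; [Q] = 1.74X.
At X = 0.467: [R] = 0.927, [M] = 5.19, [N] = 0.813, [Q] = 0.813.
K_c = [N] [Q] / ([R] [M]) = 0.137.

K_c = 0.137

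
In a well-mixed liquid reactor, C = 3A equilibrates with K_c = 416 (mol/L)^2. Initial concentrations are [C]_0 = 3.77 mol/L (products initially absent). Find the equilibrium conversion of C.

Let X = conversion of C; extent ξ = 3.77·X mol/L.
Concentrations: [C] = 3.77 − 3.77X; [A] = 11.3X.
K_c = [A]^3 / ([C]).
This equals 416 at X = 0.693 (the root in 0 < X < 1).

X = 0.693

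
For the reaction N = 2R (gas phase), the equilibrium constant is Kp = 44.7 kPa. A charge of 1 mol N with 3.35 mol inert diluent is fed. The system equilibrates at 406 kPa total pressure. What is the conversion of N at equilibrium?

Basis: 1 mol N initially; let X = conversion of N. Extent ξ = X.
Species balance: n_N = 1 − X; n_R = 2X; n_I = 3.35 (inert).
n_T = Σnᵢ = 4.35 + X.
With p_i = (n_i/n_T)P, Kp = p_R^2 / (p_N).
Setting this equal to 44.7 kPa and taking the physical root (0 < X < 1) gives X = 0.299.

X = 0.299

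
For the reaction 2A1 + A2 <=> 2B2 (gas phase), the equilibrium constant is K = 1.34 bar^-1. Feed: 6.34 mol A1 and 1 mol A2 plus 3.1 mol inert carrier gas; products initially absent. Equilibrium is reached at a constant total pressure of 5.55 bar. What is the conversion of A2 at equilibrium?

Take 1 mol A2 as basis and let X be its fractional conversion, so ξ = X.
Species balance: n_A1 = 6.34 − 2X; n_A2 = 1 − X; n_B2 = 2X; n_I = 3.1 (inert).
Total moles n_T = 10.4 − X.
y_i = n_i/n_T, p_i = y_i·P. K = p_B2^2 / (p_A1^2 p_A2).
Equating to 1.34 bar^-1 and solving on 0 < X < 1: X = 0.835.

X = 0.835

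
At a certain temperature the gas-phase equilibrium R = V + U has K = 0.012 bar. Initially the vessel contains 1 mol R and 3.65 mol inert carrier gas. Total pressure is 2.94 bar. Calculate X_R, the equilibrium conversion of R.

X = 0.130

Basis: 1 mol R initially; let X = conversion of R. Extent ξ = X.
Species balance: n_R = 1 − X; n_V = X; n_U = X; n_I = 3.65 (inert).
Total moles n_T = 4.65 + X.
With p_i = (n_i/n_T)P, K = p_V p_U / (p_R).
Substituting and setting equal to 0.012 bar gives a polynomial in X; the root in (0,1) is X = 0.130.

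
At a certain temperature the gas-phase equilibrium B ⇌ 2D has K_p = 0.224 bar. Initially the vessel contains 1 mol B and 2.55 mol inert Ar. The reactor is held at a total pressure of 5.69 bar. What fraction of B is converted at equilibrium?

Basis: 1 mol B initially; let X = conversion of B. Extent ξ = X.
Species balance: n_B = 1 − X; n_D = 2X; n_I = 2.55 (inert).
Total moles n_T = 3.55 + X.
Mole fractions y_i = n_i/n_T; K_p = p_D^2 / (p_B) with p_i = y_i·P.
This yields a degree-2 equation in X; solving on (0,1), X = 0.174.

X = 0.174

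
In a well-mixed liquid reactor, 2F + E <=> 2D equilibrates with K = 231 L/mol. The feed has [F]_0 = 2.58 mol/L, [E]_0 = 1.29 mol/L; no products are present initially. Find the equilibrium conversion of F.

Let X = conversion of F; extent ξ = 2.58X/2 mol/L.
Concentrations: [F] = 2.58 − 2.58X; [E] = 1.29 − 1.29X; [D] = 2.58X.
K = [D]^2 / ([F]^2 [E]).
Solving K = 231 for X ∈ (0,1): X = 0.864.

X = 0.864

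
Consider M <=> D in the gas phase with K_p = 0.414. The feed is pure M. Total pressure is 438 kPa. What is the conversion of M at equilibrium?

Take 1 mol M as basis and let X be its fractional conversion, so ξ = X.
Species balance: n_M = 1 − X; n_D = X.
Total moles n_T = 1 (Δν = 0, constant).
y_i = n_i/n_T, p_i = y_i·P. K_p = p_D / (p_M).
Substituting and setting equal to 0.414 gives a polynomial in X; the root in (0,1) is X = 0.293.

X = 0.293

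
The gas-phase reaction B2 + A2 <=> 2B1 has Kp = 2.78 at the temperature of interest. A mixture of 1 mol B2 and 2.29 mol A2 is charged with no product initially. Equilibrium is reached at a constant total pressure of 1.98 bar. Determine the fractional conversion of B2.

X = 0.641

Basis: 1 mol B2 initially; let X = conversion of B2. Extent ξ = X.
Species balance: n_B2 = 1 − X; n_A2 = 2.29 − X; n_B1 = 2X.
n_T stays at 3.29 (no change in mole number).
Mole fractions y_i = n_i/n_T; Kp = p_B1^2 / (p_B2 p_A2) with p_i = y_i·P.
This yields a degree-2 equation in X; solving on (0,1), X = 0.641.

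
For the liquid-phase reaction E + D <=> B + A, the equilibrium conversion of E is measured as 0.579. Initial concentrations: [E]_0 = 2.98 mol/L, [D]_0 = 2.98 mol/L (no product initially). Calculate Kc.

Let X = conversion of E.
Concentrations: [E] = 2.98 − 2.98X; [D] = 2.98 − 2.98X; [B] = 2.98X; [A] = 2.98X.
At X = 0.579: [E] = 1.25, [D] = 1.25, [B] = 1.73, [A] = 1.73.
Kc = [B] [A] / ([E] [D]) = 1.89.

Kc = 1.89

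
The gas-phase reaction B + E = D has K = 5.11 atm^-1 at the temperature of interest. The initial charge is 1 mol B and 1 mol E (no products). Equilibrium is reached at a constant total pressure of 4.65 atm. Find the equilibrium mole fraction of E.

Take 1 mol B as basis and let X be its fractional conversion, so ξ = X.
Species balance: n_B = 1 − X; n_E = 1 − X; n_D = X.
Total moles n_T = 2 − X.
With p_i = (n_i/n_T)P, K = p_D / (p_B p_E).
Setting this equal to 5.11 atm^-1 and taking the physical root (0 < X < 1) gives X = 0.799.
Then n_E = 0.201, n_T = 1.2, so y_E = 0.167.

y_E = 0.167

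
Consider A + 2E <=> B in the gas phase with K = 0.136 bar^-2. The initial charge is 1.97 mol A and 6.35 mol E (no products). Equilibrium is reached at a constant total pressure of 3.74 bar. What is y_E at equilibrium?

y_E = 0.694

Take 1.97 mol A as basis and let X be its fractional conversion, so ξ = 1.97X.
Species balance: n_A = 1.97 − 1.97X; n_E = 6.35 − 3.94X; n_B = 1.97X.
Summing: n_T = 8.32 − 3.94X.
Mole fractions y_i = n_i/n_T; K = p_B / (p_A p_E^2) with p_i = y_i·P.
Substituting and setting equal to 0.136 bar^-2 gives a polynomial in X; the root in (0,1) is X = 0.478.
Then n_E = 4.47, n_T = 6.44, so y_E = 0.694.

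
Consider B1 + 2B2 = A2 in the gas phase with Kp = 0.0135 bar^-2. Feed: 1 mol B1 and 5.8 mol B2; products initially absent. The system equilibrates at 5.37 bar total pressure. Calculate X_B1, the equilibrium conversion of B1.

Take 1 mol B1 as basis and let X be its fractional conversion, so ξ = X.
Species balance: n_B1 = 1 − X; n_B2 = 5.8 − 2X; n_A2 = X.
Total moles n_T = 6.8 − 2X.
With p_i = (n_i/n_T)P, Kp = p_A2 / (p_B1 p_B2^2).
This yields a degree-3 equation in X; solving on (0,1), X = 0.217.

X = 0.217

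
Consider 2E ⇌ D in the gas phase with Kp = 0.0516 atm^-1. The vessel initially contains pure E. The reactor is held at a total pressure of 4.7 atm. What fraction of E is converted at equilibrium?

Take 1 mol E as basis and let X be its fractional conversion, so ξ = 0.5X.
Moles: n_E = 1 − X; n_D = 0.5X.
Total moles n_T = 1 − 0.5X.
With p_i = (n_i/n_T)P, Kp = p_D / (p_E^2).
Substituting and setting equal to 0.0516 atm^-1 gives a polynomial in X; the root in (0,1) is X = 0.288.

X = 0.288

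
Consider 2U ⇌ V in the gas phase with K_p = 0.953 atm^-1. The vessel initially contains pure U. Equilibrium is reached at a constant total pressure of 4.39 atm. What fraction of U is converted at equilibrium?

Let X = conversion of U (basis 1 mol U); extent of reaction ξ = 0.5X.
Mole table: n_U = 1 − X; n_V = 0.5X.
Summing: n_T = 1 − 0.5X.
Mole fractions y_i = n_i/n_T; K_p = p_V / (p_U^2) with p_i = y_i·P.
This yields a degree-2 equation in X; solving on (0,1), X = 0.763.

X = 0.763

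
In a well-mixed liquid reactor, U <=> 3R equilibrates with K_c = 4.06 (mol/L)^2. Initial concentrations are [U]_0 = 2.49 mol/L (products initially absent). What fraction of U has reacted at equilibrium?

X = 0.262

Let X = conversion of U; extent ξ = 2.49·X mol/L.
Concentrations: [U] = 2.49 − 2.49X; [R] = 7.47X.
K_c = [R]^3 / ([U]).
Equating to 4.06 (mol/L)^2: the physical root is X = 0.262.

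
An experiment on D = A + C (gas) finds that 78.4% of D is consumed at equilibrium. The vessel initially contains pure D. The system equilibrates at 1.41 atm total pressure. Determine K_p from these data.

K_p = 2.25 atm

Take 1 mol D as basis and let X be its fractional conversion, so ξ = X.
Species balance: n_D = 1 − X; n_A = X; n_C = X.
Summing: n_T = 1 + X.
At X = 0.784: n_D = 0.216, n_A = 0.784, n_C = 0.784, n_T = 1.78.
p_i = (n_i/n_T)·P. K_p = p_A p_C / (p_D) = 2.25 atm.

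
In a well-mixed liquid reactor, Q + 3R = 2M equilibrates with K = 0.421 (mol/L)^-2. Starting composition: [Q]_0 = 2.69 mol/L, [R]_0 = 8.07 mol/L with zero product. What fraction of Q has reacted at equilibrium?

Let X = conversion of Q; extent ξ = 2.69·X mol/L.
Concentrations: [Q] = 2.69 − 2.69X; [R] = 8.07 − 8.07X; [M] = 5.38X.
K = [M]^2 / ([Q] [R]^3).
Equating to 0.421 (mol/L)^-2: the physical root is X = 0.628.

X = 0.628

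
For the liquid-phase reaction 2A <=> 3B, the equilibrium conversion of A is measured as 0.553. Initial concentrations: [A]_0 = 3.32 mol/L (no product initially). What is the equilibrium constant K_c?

K_c = 9.48 mol/L

Let X = conversion of A.
Concentrations: [A] = 3.32 − 3.32X; [B] = 4.98X.
At X = 0.553: [A] = 1.48, [B] = 2.75.
K_c = [B]^3 / ([A]^2) = 9.48 mol/L.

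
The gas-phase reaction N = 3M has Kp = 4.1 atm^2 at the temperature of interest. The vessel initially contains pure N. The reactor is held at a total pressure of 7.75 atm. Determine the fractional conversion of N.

Basis: 1 mol N initially; let X = conversion of N. Extent ξ = X.
Moles: n_N = 1 − X; n_M = 3X.
Summing: n_T = 1 + 2X.
y_i = n_i/n_T, p_i = y_i·P. Kp = p_M^3 / (p_N).
Substituting and setting equal to 4.1 atm^2 gives a polynomial in X; the root in (0,1) is X = 0.154.

X = 0.154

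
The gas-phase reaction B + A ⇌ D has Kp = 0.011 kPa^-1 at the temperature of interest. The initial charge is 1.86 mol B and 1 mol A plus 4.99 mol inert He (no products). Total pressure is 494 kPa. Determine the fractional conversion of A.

Take 1 mol A as basis and let X be its fractional conversion, so ξ = X.
Species balance: n_B = 1.86 − X; n_A = 1 − X; n_D = X; n_I = 4.99 (inert).
Total moles n_T = 7.85 − X.
y_i = n_i/n_T, p_i = y_i·P. Kp = p_D / (p_B p_A).
Substituting and setting equal to 0.011 kPa^-1 gives a polynomial in X; the root in (0,1) is X = 0.501.

X = 0.501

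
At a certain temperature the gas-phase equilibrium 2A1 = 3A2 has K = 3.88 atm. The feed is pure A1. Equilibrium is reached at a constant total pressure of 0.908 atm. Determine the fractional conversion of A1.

X = 0.621

Take 1 mol A1 as basis and let X be its fractional conversion, so ξ = 0.5X.
Moles: n_A1 = 1 − X; n_A2 = 1.5X.
n_T = Σnᵢ = 1 + 0.5X.
y_i = n_i/n_T, p_i = y_i·P. K = p_A2^3 / (p_A1^2).
Equating to 3.88 atm and solving on 0 < X < 1: X = 0.621.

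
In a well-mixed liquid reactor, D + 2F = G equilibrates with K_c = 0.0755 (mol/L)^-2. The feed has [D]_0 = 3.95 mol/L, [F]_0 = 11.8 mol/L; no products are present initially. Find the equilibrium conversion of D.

Let X = conversion of D; extent ξ = 3.95·X mol/L.
Concentrations: [D] = 3.95 − 3.95X; [F] = 11.8 − 7.9X; [G] = 3.95X.
K_c = [G] / ([D] [F]^2).
This equals 0.0755 at X = 0.732 (the root in 0 < X < 1).

X = 0.732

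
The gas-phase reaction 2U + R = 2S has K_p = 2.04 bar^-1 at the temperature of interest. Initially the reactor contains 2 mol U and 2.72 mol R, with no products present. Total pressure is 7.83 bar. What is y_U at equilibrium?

Let X = conversion of U (basis 2 mol U); extent of reaction ξ = X.
Species balance: n_U = 2 − 2X; n_R = 2.72 − X; n_S = 2X.
Summing: n_T = 4.72 − X.
With p_i = (n_i/n_T)P, K_p = p_S^2 / (p_U^2 p_R).
Setting this equal to 2.04 bar^-1 and taking the physical root (0 < X < 1) gives X = 0.738.
Then n_U = 0.524, n_T = 3.98, so y_U = 0.132.

y_U = 0.132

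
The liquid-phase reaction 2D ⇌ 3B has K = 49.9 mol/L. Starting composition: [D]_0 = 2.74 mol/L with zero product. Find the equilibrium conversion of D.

X = 0.731

Let X = conversion of D; extent ξ = 2.74X/2 mol/L.
Concentrations: [D] = 2.74 − 2.74X; [B] = 4.11X.
K = [B]^3 / ([D]^2).
Solving K = 49.9 for X ∈ (0,1): X = 0.731.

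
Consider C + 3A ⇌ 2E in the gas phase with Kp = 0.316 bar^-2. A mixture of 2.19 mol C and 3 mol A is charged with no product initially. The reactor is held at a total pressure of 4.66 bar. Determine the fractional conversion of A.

X = 0.581

Let X = conversion of A (basis 3 mol A); extent of reaction ξ = X.
Species balance: n_C = 2.19 − X; n_A = 3 − 3X; n_E = 2X.
Total moles n_T = 5.19 − 2X.
Mole fractions y_i = n_i/n_T; Kp = p_E^2 / (p_C p_A^3) with p_i = y_i·P.
Substituting and setting equal to 0.316 bar^-2 gives a polynomial in X; the root in (0,1) is X = 0.581.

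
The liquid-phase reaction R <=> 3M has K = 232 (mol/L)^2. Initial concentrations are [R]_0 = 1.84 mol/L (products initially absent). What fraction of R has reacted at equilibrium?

X = 0.799

Let X = conversion of R; extent ξ = 1.84·X mol/L.
Concentrations: [R] = 1.84 − 1.84X; [M] = 5.52X.
K = [M]^3 / ([R]).
This equals 232 at X = 0.799 (the root in 0 < X < 1).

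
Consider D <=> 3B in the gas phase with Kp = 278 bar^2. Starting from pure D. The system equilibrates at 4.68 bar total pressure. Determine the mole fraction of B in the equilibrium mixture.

Let X = conversion of D (basis 1 mol D); extent of reaction ξ = X.
Species balance: n_D = 1 − X; n_B = 3X.
Total moles n_T = 1 + 2X.
With p_i = (n_i/n_T)P, Kp = p_B^3 / (p_D).
Setting this equal to 278 bar^2 and taking the physical root (0 < X < 1) gives X = 0.829.
Then n_B = 2.49, n_T = 2.66, so y_B = 0.935.

y_B = 0.935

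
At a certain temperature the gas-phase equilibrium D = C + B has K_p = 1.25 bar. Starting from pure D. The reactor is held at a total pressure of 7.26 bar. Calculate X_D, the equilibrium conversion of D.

Take 1 mol D as basis and let X be its fractional conversion, so ξ = X.
Species balance: n_D = 1 − X; n_C = X; n_B = X.
Summing: n_T = 1 + X.
Mole fractions y_i = n_i/n_T; K_p = p_C p_B / (p_D) with p_i = y_i·P.
Setting this equal to 1.25 bar and taking the physical root (0 < X < 1) gives X = 0.383.

X = 0.383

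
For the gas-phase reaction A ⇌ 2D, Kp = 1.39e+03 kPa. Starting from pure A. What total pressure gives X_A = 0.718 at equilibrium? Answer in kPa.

Take 1 mol A as basis and let X be its fractional conversion, so ξ = X.
Species balance: n_A = 1 − X; n_D = 2X.
Summing: n_T = 1 + X.
Kp = p_D^2 / (p_A) with p_i = (n_i/n_T)·P.
At X = 0.718: the mole-fraction product g(X) = Π y_i^ν_i = 4.256. Since Kp = g(X)·P^{1}, P = (Kp/g)^(1/1) = (1.39e+03/4.256)^(1/1) = 327 kPa.

P = 327 kPa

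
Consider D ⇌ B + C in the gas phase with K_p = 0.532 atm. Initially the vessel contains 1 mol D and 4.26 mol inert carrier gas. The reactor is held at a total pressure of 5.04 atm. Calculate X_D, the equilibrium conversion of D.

X = 0.534

Basis: 1 mol D initially; let X = conversion of D. Extent ξ = X.
Mole table: n_D = 1 − X; n_B = X; n_C = X; n_I = 4.26 (inert).
Summing: n_T = 5.26 + X.
y_i = n_i/n_T, p_i = y_i·P. K_p = p_B p_C / (p_D).
This yields a degree-2 equation in X; solving on (0,1), X = 0.534.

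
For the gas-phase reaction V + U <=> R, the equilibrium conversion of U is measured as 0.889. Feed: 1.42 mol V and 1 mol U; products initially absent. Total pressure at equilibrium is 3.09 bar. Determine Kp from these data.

Kp = 7.47 bar^-1

Basis: 1 mol U initially; let X = conversion of U. Extent ξ = X.
Species balance: n_V = 1.42 − X; n_U = 1 − X; n_R = X.
Summing: n_T = 2.42 − X.
At X = 0.889: n_V = 0.531, n_U = 0.111, n_R = 0.889, n_T = 1.53.
p_i = (n_i/n_T)·P. Kp = p_R / (p_V p_U) = 7.47 bar^-1.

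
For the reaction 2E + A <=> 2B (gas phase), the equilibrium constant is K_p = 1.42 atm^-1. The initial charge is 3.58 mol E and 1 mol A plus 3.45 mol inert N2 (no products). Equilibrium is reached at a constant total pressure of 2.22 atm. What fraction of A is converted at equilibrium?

Basis: 1 mol A initially; let X = conversion of A. Extent ξ = X.
Mole table: n_E = 3.58 − 2X; n_A = 1 − X; n_B = 2X; n_I = 3.45 (inert).
n_T = Σnᵢ = 8.03 − X.
y_i = n_i/n_T, p_i = y_i·P. K_p = p_B^2 / (p_E^2 p_A).
Setting this equal to 1.42 atm^-1 and taking the physical root (0 < X < 1) gives X = 0.545.

X = 0.545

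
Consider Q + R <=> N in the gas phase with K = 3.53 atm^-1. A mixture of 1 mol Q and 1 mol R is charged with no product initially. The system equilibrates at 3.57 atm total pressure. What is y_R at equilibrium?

y_R = 0.213

Basis: 1 mol Q initially; let X = conversion of Q. Extent ξ = X.
Species balance: n_Q = 1 − X; n_R = 1 − X; n_N = X.
Total moles n_T = 2 − X.
y_i = n_i/n_T, p_i = y_i·P. K = p_N / (p_Q p_R).
This yields a degree-2 equation in X; solving on (0,1), X = 0.729.
Then n_R = 0.271, n_T = 1.27, so y_R = 0.213.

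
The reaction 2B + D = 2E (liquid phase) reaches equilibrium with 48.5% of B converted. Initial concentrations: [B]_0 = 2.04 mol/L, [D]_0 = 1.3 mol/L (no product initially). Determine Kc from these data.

Let X = conversion of B.
Concentrations: [B] = 2.04 − 2.04X; [D] = 1.3 − 1.02X; [E] = 2.04X.
At X = 0.485: [B] = 1.05, [D] = 0.805, [E] = 0.989.
Kc = [E]^2 / ([B]^2 [D]) = 1.1 L/mol.

Kc = 1.1 L/mol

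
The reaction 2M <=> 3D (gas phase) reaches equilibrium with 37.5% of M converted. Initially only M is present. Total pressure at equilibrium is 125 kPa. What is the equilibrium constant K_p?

K_p = 48 kPa

Let X = conversion of M (basis 1 mol M); extent of reaction ξ = 0.5X.
Moles: n_M = 1 − X; n_D = 1.5X.
n_T = Σnᵢ = 1 + 0.5X.
At X = 0.375: n_M = 0.625, n_D = 0.562, n_T = 1.19.
p_i = (n_i/n_T)·P. K_p = p_D^3 / (p_M^2) = 48 kPa.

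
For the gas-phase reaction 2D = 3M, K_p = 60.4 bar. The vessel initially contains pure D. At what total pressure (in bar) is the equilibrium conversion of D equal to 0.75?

Basis: 1 mol D initially; let X = conversion of D. Extent ξ = 0.5X.
Species balance: n_D = 1 − X; n_M = 1.5X.
Summing: n_T = 1 + 0.5X.
K_p = p_M^3 / (p_D^2) with p_i = (n_i/n_T)·P.
At X = 0.75: the mole-fraction product g(X) = Π y_i^ν_i = 16.57. Since K_p = g(X)·P^{1}, P = (K_p/g)^(1/1) = (60.4/16.57)^(1/1) = 3.65 bar.

P = 3.65 bar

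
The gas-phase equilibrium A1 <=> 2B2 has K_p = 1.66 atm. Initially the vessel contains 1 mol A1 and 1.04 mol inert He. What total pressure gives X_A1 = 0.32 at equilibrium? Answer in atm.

P = 6.5 atm

Basis: 1 mol A1 initially; let X = conversion of A1. Extent ξ = X.
Mole table: n_A1 = 1 − X; n_B2 = 2X; n_I = 1.04 (inert).
Total moles n_T = 2.04 + X.
K_p = p_B2^2 / (p_A1) with p_i = (n_i/n_T)·P.
At X = 0.32: the mole-fraction product g(X) = Π y_i^ν_i = 0.2552. Since K_p = g(X)·P^{1}, P = (K_p/g)^(1/1) = (1.66/0.2552)^(1/1) = 6.5 atm.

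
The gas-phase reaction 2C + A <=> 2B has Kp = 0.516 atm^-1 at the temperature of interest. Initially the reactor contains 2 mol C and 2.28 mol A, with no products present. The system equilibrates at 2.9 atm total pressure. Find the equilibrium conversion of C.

X = 0.458

Basis: 2 mol C initially; let X = conversion of C. Extent ξ = X.
Moles: n_C = 2 − 2X; n_A = 2.28 − X; n_B = 2X.
n_T = Σnᵢ = 4.28 − X.
y_i = n_i/n_T, p_i = y_i·P. Kp = p_B^2 / (p_C^2 p_A).
This yields a degree-3 equation in X; solving on (0,1), X = 0.458.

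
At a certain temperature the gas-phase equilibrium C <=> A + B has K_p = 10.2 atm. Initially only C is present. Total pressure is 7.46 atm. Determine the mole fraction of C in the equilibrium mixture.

y_C = 0.136

Let X = conversion of C (basis 1 mol C); extent of reaction ξ = X.
Mole table: n_C = 1 − X; n_A = X; n_B = X.
Summing: n_T = 1 + X.
With p_i = (n_i/n_T)P, K_p = p_A p_B / (p_C).
This yields a degree-2 equation in X; solving on (0,1), X = 0.760.
Then n_C = 0.24, n_T = 1.76, so y_C = 0.136.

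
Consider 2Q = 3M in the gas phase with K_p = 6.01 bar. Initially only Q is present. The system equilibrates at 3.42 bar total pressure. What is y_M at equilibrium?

Let X = conversion of Q (basis 1 mol Q); extent of reaction ξ = 0.5X.
At extent ξ: n_Q = 1 − X; n_M = 1.5X.
Total moles n_T = 1 + 0.5X.
y_i = n_i/n_T, p_i = y_i·P. K_p = p_M^3 / (p_Q^2).
Setting this equal to 6.01 bar and taking the physical root (0 < X < 1) gives X = 0.528.
Then n_M = 0.791, n_T = 1.26, so y_M = 0.626.

y_M = 0.626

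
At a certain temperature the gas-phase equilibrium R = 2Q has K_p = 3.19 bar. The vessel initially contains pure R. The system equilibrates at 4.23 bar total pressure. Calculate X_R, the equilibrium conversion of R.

X = 0.398

Basis: 1 mol R initially; let X = conversion of R. Extent ξ = X.
At extent ξ: n_R = 1 − X; n_Q = 2X.
Summing: n_T = 1 + X.
y_i = n_i/n_T, p_i = y_i·P. K_p = p_Q^2 / (p_R).
This yields a degree-2 equation in X; solving on (0,1), X = 0.398.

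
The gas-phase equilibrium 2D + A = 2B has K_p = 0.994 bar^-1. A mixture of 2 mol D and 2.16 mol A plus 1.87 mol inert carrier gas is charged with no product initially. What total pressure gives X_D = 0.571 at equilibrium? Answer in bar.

Basis: 2 mol D initially; let X = conversion of D. Extent ξ = X.
Species balance: n_D = 2 − 2X; n_A = 2.16 − X; n_B = 2X; n_I = 1.87 (inert).
Summing: n_T = 6.03 − X.
K_p = p_B^2 / (p_D^2 p_A) with p_i = (n_i/n_T)·P.
At X = 0.571: the mole-fraction product g(X) = Π y_i^ν_i = 6.086. Since K_p = g(X)·P^{-1}, P = (g/K_p)^(1/1) = (6.086/0.994)^(1/1) = 6.12 bar.

P = 6.12 bar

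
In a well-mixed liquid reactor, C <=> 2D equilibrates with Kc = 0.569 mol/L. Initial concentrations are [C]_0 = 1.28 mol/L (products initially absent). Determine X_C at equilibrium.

X = 0.282

Let X = conversion of C; extent ξ = 1.28·X mol/L.
Concentrations: [C] = 1.28 − 1.28X; [D] = 2.56X.
Kc = [D]^2 / ([C]).
Setting equal to 0.569 and solving for X on (0,1) gives X = 0.282.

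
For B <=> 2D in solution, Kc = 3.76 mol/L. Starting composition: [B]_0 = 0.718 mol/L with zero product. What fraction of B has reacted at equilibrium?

X = 0.664

Let X = conversion of B; extent ξ = 0.718·X mol/L.
Concentrations: [B] = 0.718 − 0.718X; [D] = 1.44X.
Kc = [D]^2 / ([B]).
Solving Kc = 3.76 for X ∈ (0,1): X = 0.664.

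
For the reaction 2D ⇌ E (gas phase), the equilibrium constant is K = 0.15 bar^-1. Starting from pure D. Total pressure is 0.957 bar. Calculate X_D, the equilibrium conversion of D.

X = 0.203

Let X = conversion of D (basis 1 mol D); extent of reaction ξ = 0.5X.
Mole table: n_D = 1 − X; n_E = 0.5X.
Summing: n_T = 1 − 0.5X.
With p_i = (n_i/n_T)P, K = p_E / (p_D^2).
This yields a degree-2 equation in X; solving on (0,1), X = 0.203.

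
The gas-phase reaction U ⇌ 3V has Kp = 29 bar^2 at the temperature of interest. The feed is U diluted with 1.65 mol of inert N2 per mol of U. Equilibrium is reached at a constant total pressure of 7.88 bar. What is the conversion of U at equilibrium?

Take 1 mol U as basis and let X be its fractional conversion, so ξ = X.
At extent ξ: n_U = 1 − X; n_V = 3X; n_I = 1.65 (inert).
Total moles n_T = 2.65 + 2X.
Mole fractions y_i = n_i/n_T; Kp = p_V^3 / (p_U) with p_i = y_i·P.
Substituting and setting equal to 29 bar^2 gives a polynomial in X; the root in (0,1) is X = 0.488.

X = 0.488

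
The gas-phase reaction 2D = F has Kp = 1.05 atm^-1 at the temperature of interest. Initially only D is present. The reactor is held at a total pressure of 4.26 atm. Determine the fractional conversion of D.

Let X = conversion of D (basis 1 mol D); extent of reaction ξ = 0.5X.
Mole table: n_D = 1 − X; n_F = 0.5X.
Total moles n_T = 1 − 0.5X.
Mole fractions y_i = n_i/n_T; Kp = p_F / (p_D^2) with p_i = y_i·P.
Setting this equal to 1.05 atm^-1 and taking the physical root (0 < X < 1) gives X = 0.770.

X = 0.770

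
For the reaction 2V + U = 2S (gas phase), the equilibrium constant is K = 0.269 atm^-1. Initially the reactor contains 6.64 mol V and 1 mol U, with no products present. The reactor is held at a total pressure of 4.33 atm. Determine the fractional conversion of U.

Basis: 1 mol U initially; let X = conversion of U. Extent ξ = X.
Moles: n_V = 6.64 − 2X; n_U = 1 − X; n_S = 2X.
Summing: n_T = 7.64 − X.
y_i = n_i/n_T, p_i = y_i·P. K = p_S^2 / (p_V^2 p_U).
Substituting and setting equal to 0.269 atm^-1 gives a polynomial in X; the root in (0,1) is X = 0.648.

X = 0.648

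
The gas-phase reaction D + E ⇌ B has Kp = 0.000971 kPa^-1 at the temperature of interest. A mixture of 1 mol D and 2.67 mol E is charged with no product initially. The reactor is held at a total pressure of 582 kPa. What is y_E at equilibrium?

Basis: 1 mol D initially; let X = conversion of D. Extent ξ = X.
At extent ξ: n_D = 1 − X; n_E = 2.67 − X; n_B = X.
Total moles n_T = 3.67 − X.
Mole fractions y_i = n_i/n_T; Kp = p_B / (p_D p_E) with p_i = y_i·P.
Setting this equal to 0.000971 kPa^-1 and taking the physical root (0 < X < 1) gives X = 0.285.
Then n_E = 2.39, n_T = 3.39, so y_E = 0.705.

y_E = 0.705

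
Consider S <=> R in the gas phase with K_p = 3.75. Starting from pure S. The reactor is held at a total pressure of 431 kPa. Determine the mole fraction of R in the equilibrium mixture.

y_R = 0.789

Basis: 1 mol S initially; let X = conversion of S. Extent ξ = X.
At extent ξ: n_S = 1 − X; n_R = X.
Total moles n_T = 1 (Δν = 0, constant).
y_i = n_i/n_T, p_i = y_i·P. K_p = p_R / (p_S).
Equating to 3.75 and solving on 0 < X < 1: X = 0.789.
Then n_R = 0.789, n_T = 1, so y_R = 0.789.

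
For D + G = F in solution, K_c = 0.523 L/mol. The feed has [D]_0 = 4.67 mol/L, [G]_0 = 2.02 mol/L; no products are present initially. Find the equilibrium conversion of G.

Let X = conversion of G; extent ξ = 2.02·X mol/L.
Concentrations: [D] = 4.67 − 2.02X; [G] = 2.02 − 2.02X; [F] = 2.02X.
K_c = [F] / ([D] [G]).
Solving K_c = 0.523 for X ∈ (0,1): X = 0.639.

X = 0.639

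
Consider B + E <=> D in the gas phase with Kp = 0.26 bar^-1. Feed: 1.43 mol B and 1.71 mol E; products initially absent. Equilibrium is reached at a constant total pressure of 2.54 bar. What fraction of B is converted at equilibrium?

X = 0.244

Basis: 1.43 mol B initially; let X = conversion of B. Extent ξ = 1.43X.
At extent ξ: n_B = 1.43 − 1.43X; n_E = 1.71 − 1.43X; n_D = 1.43X.
n_T = Σnᵢ = 3.14 − 1.43X.
Mole fractions y_i = n_i/n_T; Kp = p_D / (p_B p_E) with p_i = y_i·P.
This yields a degree-2 equation in X; solving on (0,1), X = 0.244.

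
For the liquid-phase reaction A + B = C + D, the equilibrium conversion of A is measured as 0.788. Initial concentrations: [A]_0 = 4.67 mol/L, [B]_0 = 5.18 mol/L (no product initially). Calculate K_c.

K_c = 9.12

Let X = conversion of A.
Concentrations: [A] = 4.67 − 4.67X; [B] = 5.18 − 4.67X; [C] = 4.67X; [D] = 4.67X.
At X = 0.788: [A] = 0.99, [B] = 1.5, [C] = 3.68, [D] = 3.68.
K_c = [C] [D] / ([A] [B]) = 9.12.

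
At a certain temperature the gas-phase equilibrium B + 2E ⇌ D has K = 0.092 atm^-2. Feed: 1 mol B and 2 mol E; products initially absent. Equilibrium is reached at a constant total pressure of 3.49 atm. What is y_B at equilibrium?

Basis: 1 mol B initially; let X = conversion of B. Extent ξ = X.
Moles: n_B = 1 − X; n_E = 2 − 2X; n_D = X.
Total moles n_T = 3 − 2X.
With p_i = (n_i/n_T)P, K = p_D / (p_B p_E^2).
Equating to 0.092 atm^-2 and solving on 0 < X < 1: X = 0.281.
Then n_B = 0.719, n_T = 2.44, so y_B = 0.295.

y_B = 0.295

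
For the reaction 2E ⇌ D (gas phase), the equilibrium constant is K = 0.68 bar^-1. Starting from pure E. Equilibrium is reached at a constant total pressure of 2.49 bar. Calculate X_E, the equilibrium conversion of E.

X = 0.641

Basis: 1 mol E initially; let X = conversion of E. Extent ξ = 0.5X.
Moles: n_E = 1 − X; n_D = 0.5X.
Total moles n_T = 1 − 0.5X.
y_i = n_i/n_T, p_i = y_i·P. K = p_D / (p_E^2).
Setting this equal to 0.68 bar^-1 and taking the physical root (0 < X < 1) gives X = 0.641.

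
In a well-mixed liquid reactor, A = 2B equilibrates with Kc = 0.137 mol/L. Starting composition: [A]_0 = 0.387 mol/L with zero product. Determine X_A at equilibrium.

X = 0.257

Let X = conversion of A; extent ξ = 0.387·X mol/L.
Concentrations: [A] = 0.387 − 0.387X; [B] = 0.774X.
Kc = [B]^2 / ([A]).
Solving Kc = 0.137 for X ∈ (0,1): X = 0.257.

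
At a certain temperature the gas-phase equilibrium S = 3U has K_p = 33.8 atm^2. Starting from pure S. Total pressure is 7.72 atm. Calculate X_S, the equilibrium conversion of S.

Let X = conversion of S (basis 1 mol S); extent of reaction ξ = X.
Species balance: n_S = 1 − X; n_U = 3X.
n_T = Σnᵢ = 1 + 2X.
With p_i = (n_i/n_T)P, K_p = p_U^3 / (p_S).
Setting this equal to 33.8 atm^2 and taking the physical root (0 < X < 1) gives X = 0.339.

X = 0.339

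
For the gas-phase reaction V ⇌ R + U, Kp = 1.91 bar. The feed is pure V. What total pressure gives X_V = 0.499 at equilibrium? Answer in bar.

P = 5.76 bar

Basis: 1 mol V initially; let X = conversion of V. Extent ξ = X.
Species balance: n_V = 1 − X; n_R = X; n_U = X.
Summing: n_T = 1 + X.
Kp = p_R p_U / (p_V) with p_i = (n_i/n_T)·P.
At X = 0.499: the mole-fraction product g(X) = Π y_i^ν_i = 0.3316. Since Kp = g(X)·P^{1}, P = (Kp/g)^(1/1) = (1.91/0.3316)^(1/1) = 5.76 bar.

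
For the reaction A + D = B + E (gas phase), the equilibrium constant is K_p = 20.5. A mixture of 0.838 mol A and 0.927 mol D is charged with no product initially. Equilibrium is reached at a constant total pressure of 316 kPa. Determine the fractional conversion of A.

Basis: 0.838 mol A initially; let X = conversion of A. Extent ξ = 0.838X.
Mole table: n_A = 0.838 − 0.838X; n_D = 0.927 − 0.838X; n_B = 0.838X; n_E = 0.838X.
n_T stays at 1.77 (no change in mole number).
y_i = n_i/n_T, p_i = y_i·P. K_p = p_B p_E / (p_A p_D).
Substituting and setting equal to 20.5 gives a polynomial in X; the root in (0,1) is X = 0.857.

X = 0.857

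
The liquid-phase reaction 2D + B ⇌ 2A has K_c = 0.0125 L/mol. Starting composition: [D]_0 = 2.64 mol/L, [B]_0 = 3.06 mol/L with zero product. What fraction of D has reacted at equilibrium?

X = 0.159

Let X = conversion of D; extent ξ = 2.64X/2 mol/L.
Concentrations: [D] = 2.64 − 2.64X; [B] = 3.06 − 1.32X; [A] = 2.64X.
K_c = [A]^2 / ([D]^2 [B]).
Solving K_c = 0.0125 for X ∈ (0,1): X = 0.159.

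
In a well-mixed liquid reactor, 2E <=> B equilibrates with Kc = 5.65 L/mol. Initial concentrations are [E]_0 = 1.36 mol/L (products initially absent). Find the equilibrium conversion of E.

X = 0.775

Let X = conversion of E; extent ξ = 1.36X/2 mol/L.
Concentrations: [E] = 1.36 − 1.36X; [B] = 0.68X.
Kc = [B] / ([E]^2).
Equating to 5.65 L/mol: the physical root is X = 0.775.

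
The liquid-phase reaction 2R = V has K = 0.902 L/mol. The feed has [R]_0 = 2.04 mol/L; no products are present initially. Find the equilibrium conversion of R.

X = 0.597

Let X = conversion of R; extent ξ = 2.04X/2 mol/L.
Concentrations: [R] = 2.04 − 2.04X; [V] = 1.02X.
K = [V] / ([R]^2).
Setting equal to 0.902 and solving for X on (0,1) gives X = 0.597.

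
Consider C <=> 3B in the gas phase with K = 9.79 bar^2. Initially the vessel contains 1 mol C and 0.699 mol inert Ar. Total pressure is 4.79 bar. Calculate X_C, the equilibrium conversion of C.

X = 0.390

Basis: 1 mol C initially; let X = conversion of C. Extent ξ = X.
Species balance: n_C = 1 − X; n_B = 3X; n_I = 0.699 (inert).
Summing: n_T = 1.7 + 2X.
With p_i = (n_i/n_T)P, K = p_B^3 / (p_C).
Equating to 9.79 bar^2 and solving on 0 < X < 1: X = 0.390.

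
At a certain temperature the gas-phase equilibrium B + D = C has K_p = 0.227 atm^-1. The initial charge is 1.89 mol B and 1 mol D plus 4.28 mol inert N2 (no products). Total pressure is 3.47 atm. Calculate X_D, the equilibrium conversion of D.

X = 0.163

Basis: 1 mol D initially; let X = conversion of D. Extent ξ = X.
At extent ξ: n_B = 1.89 − X; n_D = 1 − X; n_C = X; n_I = 4.28 (inert).
Total moles n_T = 7.17 − X.
With p_i = (n_i/n_T)P, K_p = p_C / (p_B p_D).
Setting this equal to 0.227 atm^-1 and taking the physical root (0 < X < 1) gives X = 0.163.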